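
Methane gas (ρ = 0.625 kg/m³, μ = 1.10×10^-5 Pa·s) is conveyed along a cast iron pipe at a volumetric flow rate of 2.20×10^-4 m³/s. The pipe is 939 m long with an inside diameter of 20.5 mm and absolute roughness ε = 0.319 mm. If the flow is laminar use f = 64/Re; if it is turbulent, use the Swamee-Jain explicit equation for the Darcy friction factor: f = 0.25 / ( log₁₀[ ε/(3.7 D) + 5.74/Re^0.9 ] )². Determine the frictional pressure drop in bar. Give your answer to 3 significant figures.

ΔP ≈ 0.00524 bar

Cross-sectional area A = πD²/4 = π(0.0205)²/4 = 0.0003301 m²; mean velocity V = Q/A = 0.00022/0.0003301 = 0.6665 m/s.
Reynolds number Re = ρVD/μ = 0.625 · 0.6665 · 0.0205 / 1.1e-05 = 776.4.
Re < 2300 → laminar flow, so f = 64/Re = 64/776.4 = 0.08244 (the turbulent correlation is not needed).
Darcy-Weisbach: ΔP = f(L/D)(ρV²/2) = 0.08244·(939/0.0205)·(0.625·0.6665²/2) = 0.08244·4.58e+04·0.1388 = 524.2 Pa.
ΔP = 524.2 Pa = 0.00524 bar.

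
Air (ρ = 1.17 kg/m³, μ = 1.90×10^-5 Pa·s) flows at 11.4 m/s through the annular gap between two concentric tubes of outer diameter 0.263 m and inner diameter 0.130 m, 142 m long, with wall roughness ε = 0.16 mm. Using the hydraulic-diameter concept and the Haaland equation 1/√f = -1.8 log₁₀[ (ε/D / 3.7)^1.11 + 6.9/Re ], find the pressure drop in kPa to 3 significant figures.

ΔP ≈ 1.85 kPa

Hydraulic diameter D_h = 4A/P = D_o - D_i = 0.263 - 0.13 = 0.133 m.
Re = ρVD_h/μ = 1.17·11.4·0.133/1.9e-05 = 9.337e+04.
ε/D_h = 0.00016/0.133 = 0.0012; Haaland gives 1/√f = -1.8 log₁₀[0.000134+7.39e-05] = 6.626, so f = 0.02277.
ΔP = f(L/D_h)(ρV²/2) = 0.02277·142/0.133·76.03 = 1849 Pa.
ΔP = 1.85 kPa.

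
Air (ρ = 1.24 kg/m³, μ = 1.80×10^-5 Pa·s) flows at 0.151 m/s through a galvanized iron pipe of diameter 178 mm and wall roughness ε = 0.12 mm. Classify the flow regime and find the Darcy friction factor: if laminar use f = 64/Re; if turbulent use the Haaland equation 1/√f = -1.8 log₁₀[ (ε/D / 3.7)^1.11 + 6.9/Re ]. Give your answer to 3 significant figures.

Re = ρVD/μ = 1.24·0.151·0.178/1.8e-05 = 1852.
Re < 2300 → laminar, so f = 64/Re = 0.03456 (roughness is irrelevant in laminar flow).

f ≈ 0.0346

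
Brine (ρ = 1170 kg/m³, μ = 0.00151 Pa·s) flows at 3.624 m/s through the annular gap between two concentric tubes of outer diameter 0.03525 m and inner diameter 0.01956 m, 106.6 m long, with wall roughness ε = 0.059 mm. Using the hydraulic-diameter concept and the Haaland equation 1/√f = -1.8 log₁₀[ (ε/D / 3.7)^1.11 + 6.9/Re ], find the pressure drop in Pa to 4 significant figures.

ΔP ≈ 1575000 Pa

Hydraulic diameter D_h = 4A/P = D_o - D_i = 0.03525 - 0.01956 = 0.01569 m.
Re = ρVD_h/μ = 1170·3.624·0.01569/0.00151 = 4.406e+04.
ε/D_h = 5.9e-05/0.01569 = 0.00376; Haaland gives 1/√f = -1.8 log₁₀[0.000476+0.000157] = 5.758, so f = 0.03017.
ΔP = f(L/D_h)(ρV²/2) = 0.03017·106.6/0.01569·7683 = 1.575e+06 Pa.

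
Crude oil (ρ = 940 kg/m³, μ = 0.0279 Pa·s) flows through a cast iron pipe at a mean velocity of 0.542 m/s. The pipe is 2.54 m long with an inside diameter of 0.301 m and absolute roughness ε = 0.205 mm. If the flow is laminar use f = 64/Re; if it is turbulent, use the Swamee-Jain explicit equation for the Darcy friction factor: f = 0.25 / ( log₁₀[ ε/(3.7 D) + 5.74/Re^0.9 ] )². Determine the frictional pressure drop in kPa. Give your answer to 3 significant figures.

Reynolds number Re = ρVD/μ = 940 · 0.542 · 0.301 / 0.0279 = 5497.
Re > 4000 → turbulent. Relative roughness ε/D = 0.000205/0.301 = 0.000681. Swamee-Jain: f = 0.25/(log₁₀[0.000681/3.7 + 5.74/5497^0.9])² = 0.25/(log₁₀[0.000184 + 0.00247])² = 0.25/(-2.576)² = 0.03768.
Darcy-Weisbach: ΔP = f(L/D)(ρV²/2) = 0.03768·(2.54/0.301)·(940·0.542²/2) = 0.03768·8.439·138.1 = 43.9 Pa.
ΔP = 43.9 Pa = 0.0439 kPa.

ΔP ≈ 0.0439 kPa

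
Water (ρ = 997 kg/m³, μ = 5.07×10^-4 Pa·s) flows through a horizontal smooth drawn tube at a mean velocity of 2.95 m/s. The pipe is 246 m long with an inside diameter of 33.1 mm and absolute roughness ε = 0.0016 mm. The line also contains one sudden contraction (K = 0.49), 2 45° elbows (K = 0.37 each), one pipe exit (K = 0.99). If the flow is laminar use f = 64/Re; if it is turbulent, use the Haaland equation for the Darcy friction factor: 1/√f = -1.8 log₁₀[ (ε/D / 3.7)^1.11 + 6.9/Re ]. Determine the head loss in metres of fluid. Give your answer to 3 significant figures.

h_f ≈ 53.5 m

Reynolds number Re = ρVD/μ = 997 · 2.95 · 0.0331 / 0.000507 = 1.92e+05.
Re > 4000 → turbulent. Relative roughness ε/D = 1.6e-06/0.0331 = 4.83e-05. Haaland: 1/√f = -1.8 log₁₀[(4.83e-05/3.7)^1.11 + 6.9/1.92e+05] = -1.8 log₁₀[3.79e-06 + 3.59e-05] = 7.922, so f = 0.01594.
Total minor-loss coefficient ΣK = 1·0.49 + 2·0.37 + 1·0.99 = 2.22.
ΔP = [f·L/D + ΣK]·(ρV²/2) = [0.01594·246/0.0331 + 2.22]·(997·2.95²/2) = [118.4 + 2.22]·4338 = 5.234e+05 Pa.
Head loss h_f = ΔP/(ρg) = 5.234e+05/(997·9.81) = 53.5 m.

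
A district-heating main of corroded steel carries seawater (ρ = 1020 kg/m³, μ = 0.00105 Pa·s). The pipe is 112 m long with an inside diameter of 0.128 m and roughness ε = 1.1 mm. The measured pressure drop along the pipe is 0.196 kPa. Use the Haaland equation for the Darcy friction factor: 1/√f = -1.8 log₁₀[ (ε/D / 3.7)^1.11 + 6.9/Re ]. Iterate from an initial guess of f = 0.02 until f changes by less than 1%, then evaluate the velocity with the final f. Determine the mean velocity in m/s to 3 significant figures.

Rearranging Darcy-Weisbach: V = √(2·ΔP·D/(f·L·ρ)). With ε/D = 0.0011/0.128 = 0.00859, iterate starting from f = 0.02:
  f = 0.02 → V = √(2·196·0.128/(0.02·112·1020)) = 0.1482 m/s; Re = ρVD/μ = 1.843e+04; f → 0.03922
  f = 0.03922 → V = 0.1058 m/s; Re = 1.316e+04; f → 0.04036
  f = 0.04036 → V = 0.1043 m/s; Re = 1.297e+04; f → 0.04041
Converged (Δf/f < 1%). With the final f = 0.04041: V = √(2·196·0.128/(0.04041·112·1020)) = 0.1042 m/s.

V ≈ 0.104 m/s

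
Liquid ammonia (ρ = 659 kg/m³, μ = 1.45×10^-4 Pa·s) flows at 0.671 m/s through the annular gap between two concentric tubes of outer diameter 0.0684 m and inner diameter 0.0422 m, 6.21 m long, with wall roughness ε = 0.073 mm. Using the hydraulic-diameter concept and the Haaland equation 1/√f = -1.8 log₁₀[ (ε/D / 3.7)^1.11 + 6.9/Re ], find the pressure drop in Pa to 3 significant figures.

ΔP ≈ 956 Pa

Hydraulic diameter D_h = 4A/P = D_o - D_i = 0.0684 - 0.0422 = 0.0262 m.
Re = ρVD_h/μ = 659·0.671·0.0262/0.000145 = 7.99e+04.
ε/D_h = 7.3e-05/0.0262 = 0.00279; Haaland gives 1/√f = -1.8 log₁₀[0.000341+8.64e-05] = 6.064, so f = 0.0272.
ΔP = f(L/D_h)(ρV²/2) = 0.0272·6.21/0.0262·148.4 = 956.3 Pa.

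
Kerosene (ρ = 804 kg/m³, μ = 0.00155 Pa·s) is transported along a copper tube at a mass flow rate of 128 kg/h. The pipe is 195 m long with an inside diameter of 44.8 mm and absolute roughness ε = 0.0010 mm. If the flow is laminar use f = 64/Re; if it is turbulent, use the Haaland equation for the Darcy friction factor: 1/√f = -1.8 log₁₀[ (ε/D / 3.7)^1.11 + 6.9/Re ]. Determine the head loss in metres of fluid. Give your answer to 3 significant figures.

ṁ = 128 kg/h = 128/3600 = 0.03556 kg/s.
A = πD²/4 = π(0.0448)²/4 = 0.001576 m²; mean velocity V = ṁ/(ρA) = 0.03556/(804 · 0.001576) = 0.02805 m/s.
Reynolds number Re = ρVD/μ = 804 · 0.02805 · 0.0448 / 0.00155 = 651.9.
Re < 2300 → laminar flow, so f = 64/Re = 64/651.9 = 0.09817 (the turbulent correlation is not needed).
Darcy-Weisbach: ΔP = f(L/D)(ρV²/2) = 0.09817·(195/0.0448)·(804·0.02805²/2) = 0.09817·4353·0.3164 = 135.2 Pa.
Head loss h_f = ΔP/(ρg) = 135.2/(804·9.81) = 0.0171 m.

h_f ≈ 0.0171 m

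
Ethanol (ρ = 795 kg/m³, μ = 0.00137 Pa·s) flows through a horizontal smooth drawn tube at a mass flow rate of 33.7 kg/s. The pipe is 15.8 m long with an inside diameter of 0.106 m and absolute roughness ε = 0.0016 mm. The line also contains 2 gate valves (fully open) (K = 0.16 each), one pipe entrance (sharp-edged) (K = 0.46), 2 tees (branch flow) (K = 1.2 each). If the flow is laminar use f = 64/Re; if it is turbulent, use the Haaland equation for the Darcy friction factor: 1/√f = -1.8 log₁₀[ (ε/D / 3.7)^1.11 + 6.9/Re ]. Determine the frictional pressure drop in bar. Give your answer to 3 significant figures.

ΔP ≈ 0.490 bar

A = πD²/4 = π(0.106)²/4 = 0.008825 m²; mean velocity V = ṁ/(ρA) = 33.7/(795 · 0.008825) = 4.804 m/s.
Reynolds number Re = ρVD/μ = 795 · 4.804 · 0.106 / 0.00137 = 2.955e+05.
Re > 4000 → turbulent. Relative roughness ε/D = 1.6e-06/0.106 = 1.51e-05. Haaland: 1/√f = -1.8 log₁₀[(1.51e-05/3.7)^1.11 + 6.9/2.955e+05] = -1.8 log₁₀[1.04e-06 + 2.34e-05] = 8.303, so f = 0.01451.
Total minor-loss coefficient ΣK = 2·0.16 + 1·0.46 + 2·1.2 = 3.18.
ΔP = [f·L/D + ΣK]·(ρV²/2) = [0.01451·15.8/0.106 + 3.18]·(795·4.804²/2) = [2.162 + 3.18]·9172 = 4.9e+04 Pa.
ΔP = 4.9e+04 Pa = 0.490 bar.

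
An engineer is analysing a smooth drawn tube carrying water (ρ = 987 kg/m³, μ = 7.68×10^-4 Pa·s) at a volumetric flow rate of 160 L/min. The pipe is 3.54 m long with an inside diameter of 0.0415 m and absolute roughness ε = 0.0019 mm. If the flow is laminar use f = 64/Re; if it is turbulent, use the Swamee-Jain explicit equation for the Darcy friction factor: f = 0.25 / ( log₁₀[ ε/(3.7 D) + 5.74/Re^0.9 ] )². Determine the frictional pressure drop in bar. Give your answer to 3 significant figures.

Q = 160 L/min = 160/60000 = 0.002667 m³/s.
Cross-sectional area A = πD²/4 = π(0.0415)²/4 = 0.001353 m²; mean velocity V = Q/A = 0.002667/0.001353 = 1.971 m/s.
Reynolds number Re = ρVD/μ = 987 · 1.971 · 0.0415 / 0.000768 = 1.051e+05.
Re > 4000 → turbulent. Relative roughness ε/D = 1.9e-06/0.0415 = 4.58e-05. Swamee-Jain: f = 0.25/(log₁₀[4.58e-05/3.7 + 5.74/1.051e+05^0.9])² = 0.25/(log₁₀[1.24e-05 + 0.000174])² = 0.25/(-3.731)² = 0.01796.
Darcy-Weisbach: ΔP = f(L/D)(ρV²/2) = 0.01796·(3.54/0.0415)·(987·1.971²/2) = 0.01796·85.3·1918 = 2939 Pa.
ΔP = 2939 Pa = 0.0294 bar.

ΔP ≈ 0.0294 bar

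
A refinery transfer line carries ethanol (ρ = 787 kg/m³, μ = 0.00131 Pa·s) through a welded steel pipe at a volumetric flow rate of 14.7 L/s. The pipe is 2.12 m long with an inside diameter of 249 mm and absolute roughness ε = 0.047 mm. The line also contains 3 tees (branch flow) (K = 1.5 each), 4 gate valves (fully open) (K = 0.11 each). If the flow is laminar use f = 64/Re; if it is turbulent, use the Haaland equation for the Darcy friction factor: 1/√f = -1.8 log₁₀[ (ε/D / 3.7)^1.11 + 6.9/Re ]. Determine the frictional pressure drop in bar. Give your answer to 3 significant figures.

ΔP ≈ 0.00184 bar

Q = 14.7 L/s = 14.7/1000 = 0.0147 m³/s.
Cross-sectional area A = πD²/4 = π(0.249)²/4 = 0.0487 m²; mean velocity V = Q/A = 0.0147/0.0487 = 0.3019 m/s.
Reynolds number Re = ρVD/μ = 787 · 0.3019 · 0.249 / 0.00131 = 4.516e+04.
Re > 4000 → turbulent. Relative roughness ε/D = 4.7e-05/0.249 = 0.000189. Haaland: 1/√f = -1.8 log₁₀[(0.000189/3.7)^1.11 + 6.9/4.516e+04] = -1.8 log₁₀[1.72e-05 + 0.000153] = 6.785, so f = 0.02172.
Total minor-loss coefficient ΣK = 3·1.5 + 4·0.11 = 4.94.
ΔP = [f·L/D + ΣK]·(ρV²/2) = [0.02172·2.12/0.249 + 4.94]·(787·0.3019²/2) = [0.1849 + 4.94]·35.86 = 183.8 Pa.
ΔP = 183.8 Pa = 0.00184 bar.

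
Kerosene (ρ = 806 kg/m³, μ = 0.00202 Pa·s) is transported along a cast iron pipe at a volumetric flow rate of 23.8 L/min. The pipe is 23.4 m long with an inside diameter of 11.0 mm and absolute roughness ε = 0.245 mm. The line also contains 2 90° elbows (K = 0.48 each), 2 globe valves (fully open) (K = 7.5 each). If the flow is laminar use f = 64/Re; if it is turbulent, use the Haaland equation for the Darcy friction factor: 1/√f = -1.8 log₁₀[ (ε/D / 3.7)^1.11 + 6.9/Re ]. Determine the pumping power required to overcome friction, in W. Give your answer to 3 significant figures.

Q = 23.8 L/min = 23.8/60000 = 0.0003967 m³/s.
Cross-sectional area A = πD²/4 = π(0.011)²/4 = 9.503e-05 m²; mean velocity V = Q/A = 0.0003967/9.503e-05 = 4.174 m/s.
Reynolds number Re = ρVD/μ = 806 · 4.174 · 0.011 / 0.00202 = 1.832e+04.
Re > 4000 → turbulent. Relative roughness ε/D = 0.000245/0.011 = 0.0223. Haaland: 1/√f = -1.8 log₁₀[(0.0223/3.7)^1.11 + 6.9/1.832e+04] = -1.8 log₁₀[0.00343 + 0.000377] = 4.355, so f = 0.05273.
Total minor-loss coefficient ΣK = 2·0.48 + 2·7.5 = 16.
ΔP = [f·L/D + ΣK]·(ρV²/2) = [0.05273·23.4/0.011 + 16]·(806·4.174²/2) = [112.2 + 16]·7021 = 8.996e+05 Pa.
Pumping power P = QΔP = 0.0003967·8.996e+05 = 356.8 W = 357 W.

P ≈ 357 W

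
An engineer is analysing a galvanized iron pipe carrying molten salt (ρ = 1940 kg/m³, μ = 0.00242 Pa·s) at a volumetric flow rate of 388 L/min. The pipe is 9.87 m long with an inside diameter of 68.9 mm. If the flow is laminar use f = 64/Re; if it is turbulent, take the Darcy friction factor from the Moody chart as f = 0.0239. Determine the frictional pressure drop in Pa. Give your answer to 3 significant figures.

Q = 388 L/min = 388/60000 = 0.006467 m³/s.
Cross-sectional area A = πD²/4 = π(0.0689)²/4 = 0.003728 m²; mean velocity V = Q/A = 0.006467/0.003728 = 1.734 m/s.
Reynolds number Re = ρVD/μ = 1940 · 1.734 · 0.0689 / 0.00242 = 9.58e+04.
Re > 4000 → turbulent; use the Moody-chart value f = 0.0239.
Darcy-Weisbach: ΔP = f(L/D)(ρV²/2) = 0.0239·(9.87/0.0689)·(1940·1.734²/2) = 0.0239·143.3·2918 = 9990 Pa.

ΔP ≈ 9990 Pa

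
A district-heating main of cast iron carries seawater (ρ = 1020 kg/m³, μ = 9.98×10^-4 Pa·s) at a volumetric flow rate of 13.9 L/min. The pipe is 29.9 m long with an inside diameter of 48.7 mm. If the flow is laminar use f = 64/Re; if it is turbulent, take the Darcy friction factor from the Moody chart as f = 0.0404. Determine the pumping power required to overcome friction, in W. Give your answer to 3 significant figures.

Q = 13.9 L/min = 13.9/60000 = 0.0002317 m³/s.
Cross-sectional area A = πD²/4 = π(0.0487)²/4 = 0.001863 m²; mean velocity V = Q/A = 0.0002317/0.001863 = 0.1244 m/s.
Reynolds number Re = ρVD/μ = 1020 · 0.1244 · 0.0487 / 0.000998 = 6190.
Re > 4000 → turbulent; use the Moody-chart value f = 0.0404.
Darcy-Weisbach: ΔP = f(L/D)(ρV²/2) = 0.0404·(29.9/0.0487)·(1020·0.1244²/2) = 0.0404·614·7.889 = 195.7 Pa.
Pumping power P = QΔP = 0.0002317·195.7 = 0.04533 W = 0.0453 W.

P ≈ 0.0453 W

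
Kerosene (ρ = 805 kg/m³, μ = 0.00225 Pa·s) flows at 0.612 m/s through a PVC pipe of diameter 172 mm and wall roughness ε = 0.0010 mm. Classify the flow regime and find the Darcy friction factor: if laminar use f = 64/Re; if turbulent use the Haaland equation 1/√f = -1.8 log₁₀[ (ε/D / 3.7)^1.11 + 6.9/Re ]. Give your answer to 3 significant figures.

f ≈ 0.0221

Re = ρVD/μ = 805·0.612·0.172/0.00225 = 3.766e+04.
Re > 4000 → turbulent. ε/D = 1e-06/0.172 = 5.81e-06; Haaland: 1/√f = -1.8 log₁₀[3.61e-07 + 0.000183] = 6.725, so f = 0.02211.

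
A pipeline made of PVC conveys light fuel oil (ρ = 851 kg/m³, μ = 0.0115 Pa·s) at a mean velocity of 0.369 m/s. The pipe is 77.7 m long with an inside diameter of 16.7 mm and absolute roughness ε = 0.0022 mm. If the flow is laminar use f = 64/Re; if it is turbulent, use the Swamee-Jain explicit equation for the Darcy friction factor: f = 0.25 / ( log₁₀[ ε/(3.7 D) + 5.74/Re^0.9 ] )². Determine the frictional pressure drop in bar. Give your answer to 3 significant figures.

Reynolds number Re = ρVD/μ = 851 · 0.369 · 0.0167 / 0.0115 = 456.
Re < 2300 → laminar flow, so f = 64/Re = 64/456 = 0.1403 (the turbulent correlation is not needed).
Darcy-Weisbach: ΔP = f(L/D)(ρV²/2) = 0.1403·(77.7/0.0167)·(851·0.369²/2) = 0.1403·4653·57.94 = 3.783e+04 Pa.
ΔP = 3.783e+04 Pa = 0.378 bar.

ΔP ≈ 0.378 bar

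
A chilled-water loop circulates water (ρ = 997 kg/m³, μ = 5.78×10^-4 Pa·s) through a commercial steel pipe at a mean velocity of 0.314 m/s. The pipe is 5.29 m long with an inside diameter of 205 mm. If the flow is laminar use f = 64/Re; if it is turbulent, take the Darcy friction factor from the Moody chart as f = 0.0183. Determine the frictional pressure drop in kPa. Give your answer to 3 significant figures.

ΔP ≈ 0.0232 kPa

Reynolds number Re = ρVD/μ = 997 · 0.314 · 0.205 / 0.000578 = 1.11e+05.
Re > 4000 → turbulent; use the Moody-chart value f = 0.0183.
Darcy-Weisbach: ΔP = f(L/D)(ρV²/2) = 0.0183·(5.29/0.205)·(997·0.314²/2) = 0.0183·25.8·49.15 = 23.21 Pa.
ΔP = 23.21 Pa = 0.0232 kPa.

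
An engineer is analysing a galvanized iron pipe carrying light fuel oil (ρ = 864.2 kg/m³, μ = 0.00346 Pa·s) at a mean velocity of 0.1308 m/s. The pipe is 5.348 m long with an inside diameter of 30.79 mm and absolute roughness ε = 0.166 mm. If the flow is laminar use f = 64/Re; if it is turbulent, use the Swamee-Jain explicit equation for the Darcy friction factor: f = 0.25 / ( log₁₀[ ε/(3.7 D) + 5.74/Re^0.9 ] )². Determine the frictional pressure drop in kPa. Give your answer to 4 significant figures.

Reynolds number Re = ρVD/μ = 864.2 · 0.1308 · 0.03079 / 0.00346 = 1006.
Re < 2300 → laminar flow, so f = 64/Re = 64/1006 = 0.06362 (the turbulent correlation is not needed).
Darcy-Weisbach: ΔP = f(L/D)(ρV²/2) = 0.06362·(5.348/0.03079)·(864.2·0.1308²/2) = 0.06362·173.7·7.393 = 81.7 Pa.
ΔP = 81.7 Pa = 0.08170 kPa.

ΔP ≈ 0.08170 kPa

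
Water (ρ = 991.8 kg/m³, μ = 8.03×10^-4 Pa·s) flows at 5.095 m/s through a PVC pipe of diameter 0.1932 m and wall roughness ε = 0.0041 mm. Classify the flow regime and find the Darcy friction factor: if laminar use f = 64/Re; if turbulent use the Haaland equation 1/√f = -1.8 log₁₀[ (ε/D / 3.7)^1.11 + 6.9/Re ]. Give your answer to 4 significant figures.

f ≈ 0.01167

Re = ρVD/μ = 991.8·5.095·0.1932/0.000803 = 1.216e+06.
Re > 4000 → turbulent. ε/D = 4.1e-06/0.1932 = 2.12e-05; Haaland: 1/√f = -1.8 log₁₀[1.52e-06 + 5.68e-06] = 9.257, so f = 0.01167.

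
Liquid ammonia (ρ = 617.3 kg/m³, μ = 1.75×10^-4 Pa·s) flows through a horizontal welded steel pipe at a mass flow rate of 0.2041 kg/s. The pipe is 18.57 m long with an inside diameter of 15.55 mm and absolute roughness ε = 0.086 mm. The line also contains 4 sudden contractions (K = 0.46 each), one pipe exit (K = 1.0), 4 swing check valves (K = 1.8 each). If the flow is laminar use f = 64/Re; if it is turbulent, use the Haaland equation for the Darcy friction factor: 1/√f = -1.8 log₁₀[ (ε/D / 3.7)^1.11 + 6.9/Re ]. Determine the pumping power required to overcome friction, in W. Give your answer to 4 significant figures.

A = πD²/4 = π(0.01555)²/4 = 0.0001899 m²; mean velocity V = ṁ/(ρA) = 0.2041/(617.3 · 0.0001899) = 1.741 m/s.
Reynolds number Re = ρVD/μ = 617.3 · 1.741 · 0.01555 / 0.000175 = 9.55e+04.
Re > 4000 → turbulent. Relative roughness ε/D = 8.6e-05/0.01555 = 0.00553. Haaland: 1/√f = -1.8 log₁₀[(0.00553/3.7)^1.11 + 6.9/9.55e+04] = -1.8 log₁₀[0.000731 + 7.23e-05] = 5.572, so f = 0.03221.
Total minor-loss coefficient ΣK = 4·0.46 + 1·1 + 4·1.8 = 10.
ΔP = [f·L/D + ΣK]·(ρV²/2) = [0.03221·18.57/0.01555 + 10]·(617.3·1.741²/2) = [38.47 + 10]·935.5 = 4.538e+04 Pa.
Q = ṁ/ρ = 0.2041/617.3 = 0.0003306 m³/s.
Pumping power P = QΔP = 0.0003306·4.538e+04 = 15.005 W = 15.01 W.

P ≈ 15.01 W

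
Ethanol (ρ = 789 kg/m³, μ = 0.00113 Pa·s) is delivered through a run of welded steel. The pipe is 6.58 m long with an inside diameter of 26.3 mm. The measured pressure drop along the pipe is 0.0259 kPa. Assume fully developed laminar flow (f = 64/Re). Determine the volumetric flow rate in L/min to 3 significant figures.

For laminar flow, f = 64/Re with Re = ρVD/μ, so Darcy-Weisbach reduces to ΔP = 32μLV/D². Solving for V: V = ΔP·D²/(32μL) = 25.9·(0.0263)²/(32·0.00113·6.58) = 0.07529 m/s.
Check: Re = ρVD/μ = 789·0.07529·0.0263/0.00113 = 1383 < 2300, so the laminar assumption holds.
Q = V·A = 0.07529·(π/4·0.0263²) = 4.09e-05 m³/s = 2.45 L/min.

Q ≈ 2.45 L/min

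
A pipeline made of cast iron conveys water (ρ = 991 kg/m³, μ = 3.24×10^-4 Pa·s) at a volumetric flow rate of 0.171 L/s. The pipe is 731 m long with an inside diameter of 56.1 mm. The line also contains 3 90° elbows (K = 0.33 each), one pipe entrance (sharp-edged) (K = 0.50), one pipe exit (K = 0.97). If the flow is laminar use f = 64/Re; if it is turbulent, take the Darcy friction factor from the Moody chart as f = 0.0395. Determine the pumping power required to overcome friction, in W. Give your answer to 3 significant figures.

P ≈ 0.210 W

Q = 0.171 L/s = 0.171/1000 = 0.000171 m³/s.
Cross-sectional area A = πD²/4 = π(0.0561)²/4 = 0.002472 m²; mean velocity V = Q/A = 0.000171/0.002472 = 0.06918 m/s.
Reynolds number Re = ρVD/μ = 991 · 0.06918 · 0.0561 / 0.000324 = 1.187e+04.
Re > 4000 → turbulent; use the Moody-chart value f = 0.0395.
Total minor-loss coefficient ΣK = 3·0.33 + 1·0.5 + 1·0.97 = 2.46.
ΔP = [f·L/D + ΣK]·(ρV²/2) = [0.0395·731/0.0561 + 2.46]·(991·0.06918²/2) = [514.7 + 2.46]·2.371 = 1226 Pa.
Pumping power P = QΔP = 0.000171·1226 = 0.2097 W = 0.210 W.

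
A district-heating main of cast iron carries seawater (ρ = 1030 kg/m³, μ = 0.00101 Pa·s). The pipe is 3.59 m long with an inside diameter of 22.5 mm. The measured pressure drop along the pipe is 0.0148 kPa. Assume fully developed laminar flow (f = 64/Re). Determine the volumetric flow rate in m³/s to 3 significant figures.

For laminar flow, f = 64/Re with Re = ρVD/μ, so Darcy-Weisbach reduces to ΔP = 32μLV/D². Solving for V: V = ΔP·D²/(32μL) = 14.8·(0.0225)²/(32·0.00101·3.59) = 0.06457 m/s.
Check: Re = ρVD/μ = 1030·0.06457·0.0225/0.00101 = 1482 < 2300, so the laminar assumption holds.
Q = V·A = 0.06457·(π/4·0.0225²) = 2.568e-05 m³/s = 2.57×10^-5 m³/s.

Q ≈ 2.57×10^-5 m³/s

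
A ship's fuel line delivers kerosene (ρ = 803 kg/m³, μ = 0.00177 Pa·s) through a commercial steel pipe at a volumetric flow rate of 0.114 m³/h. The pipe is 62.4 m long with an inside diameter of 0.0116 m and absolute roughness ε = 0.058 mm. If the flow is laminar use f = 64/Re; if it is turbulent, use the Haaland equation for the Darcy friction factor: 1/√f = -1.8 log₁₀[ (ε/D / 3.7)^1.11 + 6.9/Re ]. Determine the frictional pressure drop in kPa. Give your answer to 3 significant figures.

Q = 0.114 m³/h = 0.114/3600 = 3.167e-05 m³/s.
Cross-sectional area A = πD²/4 = π(0.0116)²/4 = 0.0001057 m²; mean velocity V = Q/A = 3.167e-05/0.0001057 = 0.2996 m/s.
Reynolds number Re = ρVD/μ = 803 · 0.2996 · 0.0116 / 0.00177 = 1577.
Re < 2300 → laminar flow, so f = 64/Re = 64/1577 = 0.04059 (the turbulent correlation is not needed).
Darcy-Weisbach: ΔP = f(L/D)(ρV²/2) = 0.04059·(62.4/0.0116)·(803·0.2996²/2) = 0.04059·5379·36.05 = 7870 Pa.
ΔP = 7870 Pa = 7.87 kPa.

ΔP ≈ 7.87 kPa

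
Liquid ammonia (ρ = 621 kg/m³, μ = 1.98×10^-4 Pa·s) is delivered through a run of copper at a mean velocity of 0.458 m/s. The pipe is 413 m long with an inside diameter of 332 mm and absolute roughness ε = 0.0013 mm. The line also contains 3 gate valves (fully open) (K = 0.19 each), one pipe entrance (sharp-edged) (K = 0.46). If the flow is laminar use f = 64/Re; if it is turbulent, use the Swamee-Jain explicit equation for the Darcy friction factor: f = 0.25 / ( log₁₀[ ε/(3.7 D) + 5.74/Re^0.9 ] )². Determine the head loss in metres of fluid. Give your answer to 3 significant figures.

Reynolds number Re = ρVD/μ = 621 · 0.458 · 0.332 / 0.000198 = 4.769e+05.
Re > 4000 → turbulent. Relative roughness ε/D = 1.3e-06/0.332 = 3.92e-06. Swamee-Jain: f = 0.25/(log₁₀[3.92e-06/3.7 + 5.74/4.769e+05^0.9])² = 0.25/(log₁₀[1.06e-06 + 4.45e-05])² = 0.25/(-4.341)² = 0.01326.
Total minor-loss coefficient ΣK = 3·0.19 + 1·0.46 = 1.03.
ΔP = [f·L/D + ΣK]·(ρV²/2) = [0.01326·413/0.332 + 1.03]·(621·0.458²/2) = [16.5 + 1.03]·65.13 = 1142 Pa.
Head loss h_f = ΔP/(ρg) = 1142/(621·9.81) = 0.187 m.

h_f ≈ 0.187 m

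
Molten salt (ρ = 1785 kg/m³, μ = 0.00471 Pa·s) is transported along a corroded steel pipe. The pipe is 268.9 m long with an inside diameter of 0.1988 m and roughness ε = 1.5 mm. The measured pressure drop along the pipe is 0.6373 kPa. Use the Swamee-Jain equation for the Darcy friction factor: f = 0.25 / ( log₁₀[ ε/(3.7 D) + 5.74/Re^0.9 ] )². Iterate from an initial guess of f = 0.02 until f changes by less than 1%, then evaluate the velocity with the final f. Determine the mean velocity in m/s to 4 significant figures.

V ≈ 0.1116 m/s

Rearranging Darcy-Weisbach: V = √(2·ΔP·D/(f·L·ρ)). With ε/D = 0.0015/0.1988 = 0.00755, iterate starting from f = 0.02:
  f = 0.02 → V = √(2·637.3·0.1988/(0.02·268.9·1785)) = 0.1625 m/s; Re = ρVD/μ = 1.224e+04; f → 0.04034
  f = 0.04034 → V = 0.1144 m/s; Re = 8618; f → 0.04222
  f = 0.04222 → V = 0.1118 m/s; Re = 8424; f → 0.04236
Converged (Δf/f < 1%). With the final f = 0.04236: V = √(2·637.3·0.1988/(0.04236·268.9·1785)) = 0.1116 m/s.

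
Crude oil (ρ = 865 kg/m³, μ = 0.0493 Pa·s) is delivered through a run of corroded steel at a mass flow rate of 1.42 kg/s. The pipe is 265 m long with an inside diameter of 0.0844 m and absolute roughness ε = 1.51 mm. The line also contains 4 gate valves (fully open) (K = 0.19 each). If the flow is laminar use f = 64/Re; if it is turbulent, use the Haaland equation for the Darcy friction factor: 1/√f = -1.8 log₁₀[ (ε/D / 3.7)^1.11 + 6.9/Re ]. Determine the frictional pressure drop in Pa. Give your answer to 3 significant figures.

ΔP ≈ 17200 Pa

A = πD²/4 = π(0.0844)²/4 = 0.005595 m²; mean velocity V = ṁ/(ρA) = 1.42/(865 · 0.005595) = 0.2934 m/s.
Reynolds number Re = ρVD/μ = 865 · 0.2934 · 0.0844 / 0.0493 = 434.5.
Re < 2300 → laminar flow, so f = 64/Re = 64/434.5 = 0.1473 (the turbulent correlation is not needed).
Total minor-loss coefficient ΣK = 4·0.19 = 0.76.
ΔP = [f·L/D + ΣK]·(ρV²/2) = [0.1473·265/0.0844 + 0.76]·(865·0.2934²/2) = [462.5 + 0.76]·37.24 = 1.725e+04 Pa.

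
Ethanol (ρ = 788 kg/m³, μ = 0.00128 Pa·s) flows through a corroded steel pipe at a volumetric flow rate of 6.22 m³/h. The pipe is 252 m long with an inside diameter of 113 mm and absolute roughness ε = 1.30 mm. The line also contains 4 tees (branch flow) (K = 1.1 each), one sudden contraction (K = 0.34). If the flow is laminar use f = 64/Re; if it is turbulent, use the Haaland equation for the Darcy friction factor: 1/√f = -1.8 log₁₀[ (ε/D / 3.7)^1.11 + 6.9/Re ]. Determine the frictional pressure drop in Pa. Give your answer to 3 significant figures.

Q = 6.22 m³/h = 6.22/3600 = 0.001728 m³/s.
Cross-sectional area A = πD²/4 = π(0.113)²/4 = 0.01003 m²; mean velocity V = Q/A = 0.001728/0.01003 = 0.1723 m/s.
Reynolds number Re = ρVD/μ = 788 · 0.1723 · 0.113 / 0.00128 = 1.198e+04.
Re > 4000 → turbulent. Relative roughness ε/D = 0.0013/0.113 = 0.0115. Haaland: 1/√f = -1.8 log₁₀[(0.0115/3.7)^1.11 + 6.9/1.198e+04] = -1.8 log₁₀[0.00165 + 0.000576] = 4.775, so f = 0.04385.
Total minor-loss coefficient ΣK = 4·1.1 + 1·0.34 = 4.74.
ΔP = [f·L/D + ΣK]·(ρV²/2) = [0.04385·252/0.113 + 4.74]·(788·0.1723²/2) = [97.79 + 4.74]·11.69 = 1199 Pa.

ΔP ≈ 1200 Pa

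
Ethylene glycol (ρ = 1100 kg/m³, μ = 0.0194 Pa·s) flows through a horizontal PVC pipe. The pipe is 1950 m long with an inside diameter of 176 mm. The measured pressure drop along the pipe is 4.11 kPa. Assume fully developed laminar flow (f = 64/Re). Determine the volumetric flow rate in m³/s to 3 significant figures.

For laminar flow, f = 64/Re with Re = ρVD/μ, so Darcy-Weisbach reduces to ΔP = 32μLV/D². Solving for V: V = ΔP·D²/(32μL) = 4110·(0.176)²/(32·0.0194·1950) = 0.1052 m/s.
Check: Re = ρVD/μ = 1100·0.1052·0.176/0.0194 = 1050 < 2300, so the laminar assumption holds.
Q = V·A = 0.1052·(π/4·0.176²) = 0.002559 m³/s = 0.00256 m³/s.

Q ≈ 0.00256 m³/s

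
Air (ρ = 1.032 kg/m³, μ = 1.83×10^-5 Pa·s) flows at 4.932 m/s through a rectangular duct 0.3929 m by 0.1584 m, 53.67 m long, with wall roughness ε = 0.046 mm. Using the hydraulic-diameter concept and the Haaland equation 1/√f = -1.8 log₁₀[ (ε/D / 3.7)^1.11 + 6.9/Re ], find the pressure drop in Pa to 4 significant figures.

ΔP ≈ 60.83 Pa

Hydraulic diameter D_h = 4A/P = 4·(0.3929·0.1584)/(2·(0.3929+0.1584)) = 0.2489/1.103 = 0.2258 m.
Re = ρVD_h/μ = 1.032·4.932·0.2258/1.83e-05 = 6.28e+04.
ε/D_h = 4.6e-05/0.2258 = 0.000204; Haaland gives 1/√f = -1.8 log₁₀[1.87e-05+0.00011] = 7.003, so f = 0.02039.
ΔP = f(L/D_h)(ρV²/2) = 0.02039·53.67/0.2258·12.55 = 60.83 Pa.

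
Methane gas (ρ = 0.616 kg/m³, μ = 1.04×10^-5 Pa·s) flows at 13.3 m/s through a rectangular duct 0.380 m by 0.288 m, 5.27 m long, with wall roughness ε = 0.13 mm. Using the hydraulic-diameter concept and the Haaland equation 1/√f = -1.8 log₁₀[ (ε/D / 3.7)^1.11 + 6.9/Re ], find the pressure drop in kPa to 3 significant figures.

Hydraulic diameter D_h = 4A/P = 4·(0.38·0.288)/(2·(0.38+0.288)) = 0.4378/1.336 = 0.3277 m.
Re = ρVD_h/μ = 0.616·13.3·0.3277/1.04e-05 = 2.581e+05.
ε/D_h = 0.00013/0.3277 = 0.000397; Haaland gives 1/√f = -1.8 log₁₀[3.92e-05+2.67e-05] = 7.525, so f = 0.01766.
ΔP = f(L/D_h)(ρV²/2) = 0.01766·5.27/0.3277·54.48 = 15.47 Pa.
ΔP = 0.0155 kPa.

ΔP ≈ 0.0155 kPa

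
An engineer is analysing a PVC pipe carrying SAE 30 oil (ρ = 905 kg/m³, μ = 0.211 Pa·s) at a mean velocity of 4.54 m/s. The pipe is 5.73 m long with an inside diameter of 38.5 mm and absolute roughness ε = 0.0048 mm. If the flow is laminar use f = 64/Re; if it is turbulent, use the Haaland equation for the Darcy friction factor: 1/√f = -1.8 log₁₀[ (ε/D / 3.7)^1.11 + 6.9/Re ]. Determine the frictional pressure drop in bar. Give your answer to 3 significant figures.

Reynolds number Re = ρVD/μ = 905 · 4.54 · 0.0385 / 0.211 = 749.7.
Re < 2300 → laminar flow, so f = 64/Re = 64/749.7 = 0.08537 (the turbulent correlation is not needed).
Darcy-Weisbach: ΔP = f(L/D)(ρV²/2) = 0.08537·(5.73/0.0385)·(905·4.54²/2) = 0.08537·148.8·9327 = 1.185e+05 Pa.
ΔP = 1.185e+05 Pa = 1.19 bar.

ΔP ≈ 1.19 bar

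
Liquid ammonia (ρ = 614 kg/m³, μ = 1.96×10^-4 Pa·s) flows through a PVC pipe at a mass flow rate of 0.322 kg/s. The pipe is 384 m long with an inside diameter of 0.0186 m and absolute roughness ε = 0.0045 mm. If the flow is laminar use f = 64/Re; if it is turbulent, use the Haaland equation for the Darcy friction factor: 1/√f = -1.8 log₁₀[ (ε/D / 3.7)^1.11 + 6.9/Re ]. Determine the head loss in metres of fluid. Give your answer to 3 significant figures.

A = πD²/4 = π(0.0186)²/4 = 0.0002717 m²; mean velocity V = ṁ/(ρA) = 0.322/(614 · 0.0002717) = 1.93 m/s.
Reynolds number Re = ρVD/μ = 614 · 1.93 · 0.0186 / 0.000196 = 1.125e+05.
Re > 4000 → turbulent. Relative roughness ε/D = 4.5e-06/0.0186 = 0.000242. Haaland: 1/√f = -1.8 log₁₀[(0.000242/3.7)^1.11 + 6.9/1.125e+05] = -1.8 log₁₀[2.27e-05 + 6.14e-05] = 7.336, so f = 0.01858.
Darcy-Weisbach: ΔP = f(L/D)(ρV²/2) = 0.01858·(384/0.0186)·(614·1.93²/2) = 0.01858·2.065e+04·1144 = 4.387e+05 Pa.
Head loss h_f = ΔP/(ρg) = 4.387e+05/(614·9.81) = 72.8 m.

h_f ≈ 72.8 m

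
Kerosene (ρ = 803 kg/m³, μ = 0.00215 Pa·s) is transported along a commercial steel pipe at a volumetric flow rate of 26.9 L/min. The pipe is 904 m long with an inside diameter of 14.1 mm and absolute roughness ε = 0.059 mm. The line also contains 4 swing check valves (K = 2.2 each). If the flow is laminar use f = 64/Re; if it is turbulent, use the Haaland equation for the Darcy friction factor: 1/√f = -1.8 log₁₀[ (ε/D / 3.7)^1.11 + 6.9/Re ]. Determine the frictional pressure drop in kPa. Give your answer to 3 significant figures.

ΔP ≈ 7290 kPa

Q = 26.9 L/min = 26.9/60000 = 0.0004483 m³/s.
Cross-sectional area A = πD²/4 = π(0.0141)²/4 = 0.0001561 m²; mean velocity V = Q/A = 0.0004483/0.0001561 = 2.871 m/s.
Reynolds number Re = ρVD/μ = 803 · 2.871 · 0.0141 / 0.00215 = 1.512e+04.
Re > 4000 → turbulent. Relative roughness ε/D = 5.9e-05/0.0141 = 0.00418. Haaland: 1/√f = -1.8 log₁₀[(0.00418/3.7)^1.11 + 6.9/1.512e+04] = -1.8 log₁₀[0.000536 + 0.000456] = 5.406, so f = 0.03422.
Total minor-loss coefficient ΣK = 4·2.2 = 8.8.
ΔP = [f·L/D + ΣK]·(ρV²/2) = [0.03422·904/0.0141 + 8.8]·(803·2.871²/2) = [2194 + 8.8]·3310 = 7.291e+06 Pa.
ΔP = 7.291e+06 Pa = 7290 kPa.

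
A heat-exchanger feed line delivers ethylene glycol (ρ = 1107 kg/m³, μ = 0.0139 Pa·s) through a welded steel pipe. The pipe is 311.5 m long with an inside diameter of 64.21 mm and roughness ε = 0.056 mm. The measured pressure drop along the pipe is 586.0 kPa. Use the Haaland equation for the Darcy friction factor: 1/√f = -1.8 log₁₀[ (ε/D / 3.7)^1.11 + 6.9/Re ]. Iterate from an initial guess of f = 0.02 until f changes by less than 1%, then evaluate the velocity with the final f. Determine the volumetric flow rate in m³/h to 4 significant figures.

Q ≈ 31.65 m³/h

Rearranging Darcy-Weisbach: V = √(2·ΔP·D/(f·L·ρ)). With ε/D = 5.6e-05/0.06421 = 0.000872, iterate starting from f = 0.02:
  f = 0.02 → V = √(2·5.86e+05·0.06421/(0.02·311.5·1107)) = 3.303 m/s; Re = ρVD/μ = 1.689e+04; f → 0.02836
  f = 0.02836 → V = 2.774 m/s; Re = 1.419e+04; f → 0.02947
  f = 0.02947 → V = 2.721 m/s; Re = 1.392e+04; f → 0.0296
Converged (Δf/f < 1%). With the final f = 0.0296: V = √(2·5.86e+05·0.06421/(0.0296·311.5·1107)) = 2.715 m/s.
Q = V·A = 2.715·(π/4·0.06421²) = 0.008793 m³/s = 31.65 m³/h.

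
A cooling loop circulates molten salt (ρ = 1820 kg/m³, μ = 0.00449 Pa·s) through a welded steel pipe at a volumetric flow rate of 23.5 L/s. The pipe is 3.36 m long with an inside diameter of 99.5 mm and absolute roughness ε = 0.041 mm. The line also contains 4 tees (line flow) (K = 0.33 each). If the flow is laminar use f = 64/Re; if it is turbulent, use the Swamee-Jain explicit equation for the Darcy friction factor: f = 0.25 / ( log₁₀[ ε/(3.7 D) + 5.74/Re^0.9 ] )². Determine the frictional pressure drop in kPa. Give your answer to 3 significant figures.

ΔP ≈ 16.4 kPa

Q = 23.5 L/s = 23.5/1000 = 0.0235 m³/s.
Cross-sectional area A = πD²/4 = π(0.0995)²/4 = 0.007776 m²; mean velocity V = Q/A = 0.0235/0.007776 = 3.022 m/s.
Reynolds number Re = ρVD/μ = 1820 · 3.022 · 0.0995 / 0.00449 = 1.219e+05.
Re > 4000 → turbulent. Relative roughness ε/D = 4.1e-05/0.0995 = 0.000412. Swamee-Jain: f = 0.25/(log₁₀[0.000412/3.7 + 5.74/1.219e+05^0.9])² = 0.25/(log₁₀[0.000111 + 0.000152])² = 0.25/(-3.58)² = 0.01951.
Total minor-loss coefficient ΣK = 4·0.33 = 1.32.
ΔP = [f·L/D + ΣK]·(ρV²/2) = [0.01951·3.36/0.0995 + 1.32]·(1820·3.022²/2) = [0.6588 + 1.32]·8312 = 1.645e+04 Pa.
ΔP = 1.645e+04 Pa = 16.4 kPa.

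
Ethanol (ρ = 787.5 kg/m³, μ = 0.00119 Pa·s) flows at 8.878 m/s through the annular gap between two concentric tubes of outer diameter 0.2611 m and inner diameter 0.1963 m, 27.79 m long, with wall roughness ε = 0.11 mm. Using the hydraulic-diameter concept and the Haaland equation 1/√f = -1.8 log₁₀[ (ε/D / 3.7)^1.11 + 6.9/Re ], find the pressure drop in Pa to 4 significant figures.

ΔP ≈ 305400 Pa

Hydraulic diameter D_h = 4A/P = D_o - D_i = 0.2611 - 0.1963 = 0.0648 m.
Re = ρVD_h/μ = 787.5·8.878·0.0648/0.00119 = 3.807e+05.
ε/D_h = 0.00011/0.0648 = 0.0017; Haaland gives 1/√f = -1.8 log₁₀[0.000197+1.81e-05] = 6.601, so f = 0.02295.
ΔP = f(L/D_h)(ρV²/2) = 0.02295·27.79/0.0648·3.103e+04 = 3.054e+05 Pa.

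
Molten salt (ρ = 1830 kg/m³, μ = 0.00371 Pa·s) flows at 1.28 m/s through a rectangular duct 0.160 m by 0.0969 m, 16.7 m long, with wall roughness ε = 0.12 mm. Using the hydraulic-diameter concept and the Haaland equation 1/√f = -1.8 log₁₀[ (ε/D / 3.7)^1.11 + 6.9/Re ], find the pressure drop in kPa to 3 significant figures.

ΔP ≈ 4.68 kPa

Hydraulic diameter D_h = 4A/P = 4·(0.16·0.0969)/(2·(0.16+0.0969)) = 0.06202/0.5138 = 0.1207 m.
Re = ρVD_h/μ = 1830·1.28·0.1207/0.00371 = 7.621e+04.
ε/D_h = 0.00012/0.1207 = 0.000994; Haaland gives 1/√f = -1.8 log₁₀[0.000109+9.05e-05] = 6.661, so f = 0.02254.
ΔP = f(L/D_h)(ρV²/2) = 0.02254·16.7/0.1207·1499 = 4675 Pa.
ΔP = 4.68 kPa.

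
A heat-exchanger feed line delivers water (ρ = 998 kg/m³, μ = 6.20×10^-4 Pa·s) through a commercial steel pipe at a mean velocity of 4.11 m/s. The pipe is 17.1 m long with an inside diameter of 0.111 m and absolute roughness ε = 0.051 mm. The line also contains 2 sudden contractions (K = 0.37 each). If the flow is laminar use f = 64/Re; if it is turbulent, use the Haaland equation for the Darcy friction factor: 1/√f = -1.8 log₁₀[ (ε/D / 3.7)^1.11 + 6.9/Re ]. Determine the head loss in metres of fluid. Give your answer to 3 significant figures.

h_f ≈ 2.90 m

Reynolds number Re = ρVD/μ = 998 · 4.11 · 0.111 / 0.00062 = 7.344e+05.
Re > 4000 → turbulent. Relative roughness ε/D = 5.1e-05/0.111 = 0.000459. Haaland: 1/√f = -1.8 log₁₀[(0.000459/3.7)^1.11 + 6.9/7.344e+05] = -1.8 log₁₀[4.62e-05 + 9.4e-06] = 7.659, so f = 0.01705.
Total minor-loss coefficient ΣK = 2·0.37 = 0.74.
ΔP = [f·L/D + ΣK]·(ρV²/2) = [0.01705·17.1/0.111 + 0.74]·(998·4.11²/2) = [2.626 + 0.74]·8429 = 2.837e+04 Pa.
Head loss h_f = ΔP/(ρg) = 2.837e+04/(998·9.81) = 2.90 m.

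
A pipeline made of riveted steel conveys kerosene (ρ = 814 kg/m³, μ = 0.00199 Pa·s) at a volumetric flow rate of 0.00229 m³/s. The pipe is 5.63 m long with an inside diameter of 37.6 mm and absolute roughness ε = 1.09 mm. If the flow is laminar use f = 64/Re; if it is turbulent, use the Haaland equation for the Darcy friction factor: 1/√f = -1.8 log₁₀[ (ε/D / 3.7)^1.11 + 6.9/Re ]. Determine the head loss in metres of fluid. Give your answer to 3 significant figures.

Cross-sectional area A = πD²/4 = π(0.0376)²/4 = 0.00111 m²; mean velocity V = Q/A = 0.00229/0.00111 = 2.062 m/s.
Reynolds number Re = ρVD/μ = 814 · 2.062 · 0.0376 / 0.00199 = 3.172e+04.
Re > 4000 → turbulent. Relative roughness ε/D = 0.00109/0.0376 = 0.029. Haaland: 1/√f = -1.8 log₁₀[(0.029/3.7)^1.11 + 6.9/3.172e+04] = -1.8 log₁₀[0.0046 + 0.000218] = 4.172, so f = 0.05746.
Darcy-Weisbach: ΔP = f(L/D)(ρV²/2) = 0.05746·(5.63/0.0376)·(814·2.062²/2) = 0.05746·149.7·1731 = 1.49e+04 Pa.
Head loss h_f = ΔP/(ρg) = 1.49e+04/(814·9.81) = 1.87 m.

h_f ≈ 1.87 m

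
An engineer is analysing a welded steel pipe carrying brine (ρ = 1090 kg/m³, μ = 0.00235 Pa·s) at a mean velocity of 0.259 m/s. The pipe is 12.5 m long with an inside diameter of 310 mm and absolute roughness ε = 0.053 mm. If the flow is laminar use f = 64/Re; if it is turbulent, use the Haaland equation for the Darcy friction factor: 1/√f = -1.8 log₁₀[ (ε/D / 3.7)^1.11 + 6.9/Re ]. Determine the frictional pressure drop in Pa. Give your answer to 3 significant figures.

Reynolds number Re = ρVD/μ = 1090 · 0.259 · 0.31 / 0.00235 = 3.724e+04.
Re > 4000 → turbulent. Relative roughness ε/D = 5.3e-05/0.31 = 0.000171. Haaland: 1/√f = -1.8 log₁₀[(0.000171/3.7)^1.11 + 6.9/3.724e+04] = -1.8 log₁₀[1.54e-05 + 0.000185] = 6.655, so f = 0.02258.
Darcy-Weisbach: ΔP = f(L/D)(ρV²/2) = 0.02258·(12.5/0.31)·(1090·0.259²/2) = 0.02258·40.32·36.56 = 33.28 Pa.

ΔP ≈ 33.3 Pa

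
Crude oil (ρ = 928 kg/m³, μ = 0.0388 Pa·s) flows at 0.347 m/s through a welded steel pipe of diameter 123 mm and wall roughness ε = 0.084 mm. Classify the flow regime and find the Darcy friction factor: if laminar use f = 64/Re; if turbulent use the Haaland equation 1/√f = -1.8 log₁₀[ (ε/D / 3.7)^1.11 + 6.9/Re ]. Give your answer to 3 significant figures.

f ≈ 0.0627

Re = ρVD/μ = 928·0.347·0.123/0.0388 = 1021.
Re < 2300 → laminar, so f = 64/Re = 0.06269 (roughness is irrelevant in laminar flow).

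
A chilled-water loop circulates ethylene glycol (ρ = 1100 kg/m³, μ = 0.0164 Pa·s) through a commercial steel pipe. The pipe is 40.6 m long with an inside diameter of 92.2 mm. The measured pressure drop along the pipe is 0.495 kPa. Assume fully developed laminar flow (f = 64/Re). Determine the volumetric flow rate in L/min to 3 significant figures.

Q ≈ 79.1 L/min

For laminar flow, f = 64/Re with Re = ρVD/μ, so Darcy-Weisbach reduces to ΔP = 32μLV/D². Solving for V: V = ΔP·D²/(32μL) = 495·(0.0922)²/(32·0.0164·40.6) = 0.1975 m/s.
Check: Re = ρVD/μ = 1100·0.1975·0.0922/0.0164 = 1221 < 2300, so the laminar assumption holds.
Q = V·A = 0.1975·(π/4·0.0922²) = 0.001319 m³/s = 79.1 L/min.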